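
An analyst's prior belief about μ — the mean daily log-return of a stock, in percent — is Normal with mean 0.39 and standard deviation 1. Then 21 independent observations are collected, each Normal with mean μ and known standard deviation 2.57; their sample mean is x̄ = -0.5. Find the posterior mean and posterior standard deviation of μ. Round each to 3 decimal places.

With known σ, the Normal prior is conjugate. Weight on the data is w = (n/σ²)/(n/σ² + 1/τ₀²) = 3.17946/(3.17946+1.00000) = 0.76073.
Posterior mean = w·x̄ + (1−w)·μ₀ = 0.76073·-0.5 + 0.23927·0.39 = -0.287. Posterior variance = 1/(3.17946+1.00000) = 0.239265, so SD = 0.489.

Posterior mean ≈ -0.287; posterior SD ≈ 0.489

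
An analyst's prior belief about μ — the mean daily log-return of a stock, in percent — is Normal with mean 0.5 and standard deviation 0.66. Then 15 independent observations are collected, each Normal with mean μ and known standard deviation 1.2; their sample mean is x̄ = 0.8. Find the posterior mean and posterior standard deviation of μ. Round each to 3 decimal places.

Posterior mean ≈ 0.746; posterior SD ≈ 0.280

Prior precision 1/τ₀² = 1/0.66² = 2.29568; data precision n/σ² = 15/1.2² = 10.4167.
Posterior precision = 2.29568 + 10.4167 = 12.7124, giving posterior SD = 1/√12.7124 = 0.280.
Posterior mean = (2.29568·0.5 + 10.4167·0.8) / 12.7124 = 0.746.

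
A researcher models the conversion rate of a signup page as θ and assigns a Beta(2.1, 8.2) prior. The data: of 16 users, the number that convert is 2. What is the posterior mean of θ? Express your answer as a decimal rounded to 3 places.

The binomial likelihood is conjugate to the Beta prior: with 2 successes and 14 failures, the posterior is Beta(2.1+2, 8.2+14) = Beta(4.1, 22.2).
E[θ | data] = 4.1/(4.1+22.2) = 0.156.

Posterior mean ≈ 0.156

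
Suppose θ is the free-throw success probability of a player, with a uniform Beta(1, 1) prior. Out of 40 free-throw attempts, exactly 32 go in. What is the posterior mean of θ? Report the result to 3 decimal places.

Posterior mean ≈ 0.786

Observing 32 successes and 8 failures updates Beta(1, 1) by adding the success and failure counts to the two shape parameters: α = 1+32 = 33, β = 1+8 = 9.
Posterior mean = α/(α+β) = 33/42 = 0.786.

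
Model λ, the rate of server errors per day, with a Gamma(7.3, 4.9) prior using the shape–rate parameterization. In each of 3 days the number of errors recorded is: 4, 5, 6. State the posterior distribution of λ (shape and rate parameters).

Posterior: Gamma(shape=22.3, rate=7.9)

The Poisson likelihood adds the total count to the shape and the number of exposure periods to the rate. Here ∑xᵢ = 15 and n = 3, so shape 7.3→22.3 and rate 4.9→7.9.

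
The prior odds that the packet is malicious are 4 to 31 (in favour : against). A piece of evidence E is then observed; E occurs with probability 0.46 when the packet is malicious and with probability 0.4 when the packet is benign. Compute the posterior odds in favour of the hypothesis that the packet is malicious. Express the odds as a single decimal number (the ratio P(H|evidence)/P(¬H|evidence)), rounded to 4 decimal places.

Posterior odds ≈ 0.1484

Prior odds = 4/31 = 0.12903. In log-odds, ln(0.12903) = -2.0477.
Add log likelihood ratio: ln(1.1500) = 0.13976.
Posterior log-odds = -1.9079, so posterior odds = exp(-1.9079) = 0.14839.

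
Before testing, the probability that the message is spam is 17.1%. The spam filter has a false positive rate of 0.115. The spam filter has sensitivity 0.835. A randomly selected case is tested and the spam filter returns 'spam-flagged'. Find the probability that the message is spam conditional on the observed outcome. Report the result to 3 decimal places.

P(H | E) ≈ 0.600

Let H be the event that the message is spam. P(H) = 0.171, so P(¬H) = 0.829. With E the 'spam-flagged' result, P(E|H) = 0.835 and P(E|¬H) = 0.115.
P(E) = 0.835·0.171 + 0.115·0.829 = 0.14278 + 0.095335 = 0.23812.
By Bayes' theorem, P(H|E) = 0.14278 / 0.23812 = 0.600.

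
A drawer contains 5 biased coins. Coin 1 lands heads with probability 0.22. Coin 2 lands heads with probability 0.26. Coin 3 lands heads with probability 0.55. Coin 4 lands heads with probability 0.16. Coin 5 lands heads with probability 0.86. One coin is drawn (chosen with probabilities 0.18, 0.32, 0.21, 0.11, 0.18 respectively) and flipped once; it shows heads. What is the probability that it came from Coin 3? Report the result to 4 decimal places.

Posterior probability ≈ 0.2812

Tabulate prior·likelihood by source: [1] prior 0.18, lik 0.22, product 0.03960; [2] prior 0.32, lik 0.26, product 0.08320; [3] prior 0.21, lik 0.55, product 0.1155; [4] prior 0.11, lik 0.16, product 0.01760; [5] prior 0.18, lik 0.86, product 0.1548.
Normalizing constant = 0.41070; the posterior for Coin 3 is its product over the sum, 0.1155/0.41070 = 0.2812.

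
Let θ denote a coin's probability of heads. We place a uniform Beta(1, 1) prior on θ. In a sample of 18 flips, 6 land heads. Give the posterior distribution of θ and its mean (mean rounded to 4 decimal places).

Posterior: Beta(7, 13); mean ≈ 0.3500

The binomial likelihood is conjugate to the Beta prior: with 6 successes and 12 failures, the posterior is Beta(1+6, 1+12) = Beta(7, 13).
E[θ | data] = 7/(7+13) = 0.3500.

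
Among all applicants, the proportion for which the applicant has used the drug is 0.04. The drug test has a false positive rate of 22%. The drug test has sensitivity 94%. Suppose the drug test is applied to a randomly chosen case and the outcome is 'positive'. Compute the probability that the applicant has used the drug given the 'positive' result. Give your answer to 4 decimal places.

Let H be the event that the applicant has used the drug. P(H) = 0.04, so P(¬H) = 0.96. With E the 'positive' result, P(E|H) = 0.94 and P(E|¬H) = 0.22.
P(E) = 0.94·0.04 + 0.22·0.96 = 0.037600 + 0.21120 = 0.24880.
By Bayes' theorem, P(H|E) = 0.037600 / 0.24880 = 0.1511.

P(H | E) ≈ 0.1511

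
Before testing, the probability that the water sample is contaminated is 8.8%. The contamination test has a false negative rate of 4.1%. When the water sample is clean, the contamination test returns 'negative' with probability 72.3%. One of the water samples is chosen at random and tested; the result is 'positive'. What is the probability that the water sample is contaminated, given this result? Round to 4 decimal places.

P(H | E) ≈ 0.2504

Let H be the event that the water sample is contaminated. P(H) = 0.088, so P(¬H) = 0.912. With E the 'positive' result, P(E|H) = 0.959 and P(E|¬H) = 0.277.
P(E) = 0.959·0.088 + 0.277·0.912 = 0.084392 + 0.25262 = 0.33702.
By Bayes' theorem, P(H|E) = 0.084392 / 0.33702 = 0.2504.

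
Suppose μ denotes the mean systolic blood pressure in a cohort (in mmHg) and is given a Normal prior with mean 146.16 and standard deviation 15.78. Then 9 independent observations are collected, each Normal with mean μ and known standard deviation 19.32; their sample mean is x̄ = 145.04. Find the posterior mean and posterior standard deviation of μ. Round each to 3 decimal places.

With known σ, the Normal prior is conjugate. Weight on the data is w = (n/σ²)/(n/σ² + 1/τ₀²) = 0.0241117/(0.0241117+0.00401593) = 0.85722.
Posterior mean = w·x̄ + (1−w)·μ₀ = 0.85722·145.04 + 0.14278·146.16 = 145.200. Posterior variance = 1/(0.0241117+0.00401593) = 35.5522, so SD = 5.963.

Posterior mean ≈ 145.200; posterior SD ≈ 5.963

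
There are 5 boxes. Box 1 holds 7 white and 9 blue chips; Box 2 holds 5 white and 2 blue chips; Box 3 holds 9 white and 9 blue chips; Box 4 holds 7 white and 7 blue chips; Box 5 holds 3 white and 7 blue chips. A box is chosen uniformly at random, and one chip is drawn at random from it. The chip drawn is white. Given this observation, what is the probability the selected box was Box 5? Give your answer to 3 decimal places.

Tabulate prior·likelihood by source: [1] prior 0.2, lik 0.4375, product 0.08750; [2] prior 0.2, lik 0.7143, product 0.1429; [3] prior 0.2, lik 0.5, product 0.1000; [4] prior 0.2, lik 0.5, product 0.1000; [5] prior 0.2, lik 0.3, product 0.06000.
Normalizing constant = 0.49036; the posterior for Box 5 is its product over the sum, 0.06000/0.49036 = 0.122.

Posterior probability ≈ 0.122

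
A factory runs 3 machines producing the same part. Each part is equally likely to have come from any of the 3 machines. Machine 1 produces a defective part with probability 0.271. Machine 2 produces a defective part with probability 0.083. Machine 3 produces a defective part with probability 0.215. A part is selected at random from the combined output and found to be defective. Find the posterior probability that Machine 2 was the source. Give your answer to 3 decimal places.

Posterior probability ≈ 0.146

P(defective|M1) = 0.271; P(defective|M2) = 0.083; P(defective|M3) = 0.215.
Prior × likelihood for each source: 0.333333·0.271=0.09033, 0.333333·0.083=0.02767, 0.333333·0.215=0.07167. Summing gives P(defective) = 0.18967.
P(Machine 2 | defective) = 0.02767 / 0.18967 = 0.146.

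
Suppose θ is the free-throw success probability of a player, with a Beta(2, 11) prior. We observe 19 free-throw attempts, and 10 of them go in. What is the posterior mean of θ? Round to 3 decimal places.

The binomial likelihood is conjugate to the Beta prior: with 10 successes and 9 failures, the posterior is Beta(2+10, 11+9) = Beta(12, 20).
E[θ | data] = 12/(12+20) = 0.375.

Posterior mean ≈ 0.375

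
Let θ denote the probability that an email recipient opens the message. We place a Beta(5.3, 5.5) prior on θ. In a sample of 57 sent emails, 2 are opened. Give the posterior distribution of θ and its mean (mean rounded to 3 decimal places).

The binomial likelihood is conjugate to the Beta prior: with 2 successes and 55 failures, the posterior is Beta(5.3+2, 5.5+55) = Beta(7.3, 60.5).
Posterior mean = α/(α+β) = 7.3/67.8 = 0.108.

Posterior: Beta(7.3, 60.5); mean ≈ 0.108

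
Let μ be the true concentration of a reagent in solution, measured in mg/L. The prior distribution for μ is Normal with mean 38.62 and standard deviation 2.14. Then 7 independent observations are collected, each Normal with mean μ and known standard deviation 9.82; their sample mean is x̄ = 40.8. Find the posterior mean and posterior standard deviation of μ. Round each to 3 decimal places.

Prior precision 1/τ₀² = 1/2.14² = 0.218360; data precision n/σ² = 7/9.82² = 0.0725897.
Posterior precision = 0.218360 + 0.0725897 = 0.290949, giving posterior SD = 1/√0.290949 = 1.854.
Posterior mean = (0.218360·38.62 + 0.0725897·40.8) / 0.290949 = 39.164.

Posterior mean ≈ 39.164; posterior SD ≈ 1.854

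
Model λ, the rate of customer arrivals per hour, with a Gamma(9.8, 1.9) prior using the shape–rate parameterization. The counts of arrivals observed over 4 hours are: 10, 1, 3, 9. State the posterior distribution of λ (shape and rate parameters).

Posterior: Gamma(shape=32.8, rate=5.9)

Total count ∑xᵢ = 23 over n = 4 hours.
Gamma is conjugate to the Poisson likelihood: posterior is Gamma(shape = 9.8+23 = 32.8, rate = 1.9+4 = 5.9).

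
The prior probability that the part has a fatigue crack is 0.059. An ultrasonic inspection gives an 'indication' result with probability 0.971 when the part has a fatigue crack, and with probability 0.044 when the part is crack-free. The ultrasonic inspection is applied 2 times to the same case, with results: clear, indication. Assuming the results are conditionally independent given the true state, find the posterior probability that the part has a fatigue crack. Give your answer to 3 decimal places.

With H the event that the part has a fatigue crack, the joint likelihood of the observed sequence is P(data|H) = 0.029·0.971 = 0.028159 and P(data|¬H) = 0.956·0.044 = 0.042064.
Bayes: P(H|data) = 0.059·0.028159 / (0.059·0.028159 + 0.941·0.042064) = 0.0016614/0.041244 = 0.0403.

Posterior P(H) ≈ 0.040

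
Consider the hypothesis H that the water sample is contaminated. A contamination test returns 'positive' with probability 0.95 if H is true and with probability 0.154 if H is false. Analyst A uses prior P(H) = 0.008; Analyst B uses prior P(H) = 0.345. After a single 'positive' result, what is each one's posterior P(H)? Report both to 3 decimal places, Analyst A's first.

P('+'|H) = 0.95, P('+'|¬H) = 0.154.
Analyst A: numerator 0.95·0.008 = 0.0076000; evidence = 0.0076000+0.154·0.992 = 0.16037; posterior = 0.047.
Analyst B: numerator 0.95·0.345 = 0.32775; evidence = 0.32775+0.154·0.655 = 0.42862; posterior = 0.765.

Analyst A: 0.047; Analyst B: 0.765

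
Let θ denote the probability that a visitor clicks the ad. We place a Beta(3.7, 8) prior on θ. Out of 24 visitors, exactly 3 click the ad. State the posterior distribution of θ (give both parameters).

Posterior: Beta(6.7, 29)

Observing 3 successes and 21 failures updates Beta(3.7, 8) by adding the success and failure counts to the two shape parameters: α = 3.7+3 = 6.7, β = 8+21 = 29.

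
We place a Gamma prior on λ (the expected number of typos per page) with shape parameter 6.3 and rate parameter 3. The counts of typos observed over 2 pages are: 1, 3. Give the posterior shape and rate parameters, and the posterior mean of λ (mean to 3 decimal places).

Posterior: Gamma(shape=10.3, rate=5); mean ≈ 2.060

The Poisson likelihood adds the total count to the shape and the number of exposure periods to the rate. Here ∑xᵢ = 4 and n = 2, so shape 6.3→10.3 and rate 3→5.
Posterior mean = shape/rate = 10.3/5 = 2.060.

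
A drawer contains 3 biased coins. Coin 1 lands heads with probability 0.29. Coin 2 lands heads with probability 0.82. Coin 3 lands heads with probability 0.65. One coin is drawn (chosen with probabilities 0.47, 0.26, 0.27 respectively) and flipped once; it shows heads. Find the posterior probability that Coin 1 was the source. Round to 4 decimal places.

Posterior probability ≈ 0.2596

P(heads|C1) = 0.29; P(heads|C2) = 0.82; P(heads|C3) = 0.65.
Prior × likelihood for each source: 0.47·0.29=0.1363, 0.26·0.82=0.2132, 0.27·0.65=0.1755. Summing gives P(heads) = 0.52500.
P(Coin 1 | heads) = 0.1363 / 0.52500 = 0.2596.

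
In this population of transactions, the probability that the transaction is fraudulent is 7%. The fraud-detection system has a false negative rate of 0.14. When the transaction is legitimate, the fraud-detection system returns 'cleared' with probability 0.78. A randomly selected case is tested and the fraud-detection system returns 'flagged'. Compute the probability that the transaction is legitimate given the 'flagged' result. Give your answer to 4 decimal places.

Write H for 'the transaction is fraudulent'. Prior odds H:¬H = 0.07/0.93 = 0.075269. For the 'flagged' outcome, the likelihood ratio is 0.86/0.22 = 3.9091.
Posterior odds = 0.075269 × 3.9091 = 0.29423, so P(H|E) = 0.29423/(1+0.29423) = 0.2273. Then P(¬H|E) = 1 − 0.2273 = 0.7727.

P(¬H | E) ≈ 0.7727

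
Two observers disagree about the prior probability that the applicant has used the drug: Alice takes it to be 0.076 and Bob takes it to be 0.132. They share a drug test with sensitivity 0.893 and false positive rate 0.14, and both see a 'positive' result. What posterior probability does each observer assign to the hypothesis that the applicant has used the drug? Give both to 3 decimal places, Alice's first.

The likelihood ratio for a 'positive' result is 0.893/0.14 = 6.3786.
Alice: prior odds 0.076/0.924 = 0.082251; posterior odds 0.52464; posterior probability 0.344.
Bob: prior odds 0.132/0.868 = 0.15207; posterior odds 0.97001; posterior probability 0.492.

Alice: 0.344; Bob: 0.492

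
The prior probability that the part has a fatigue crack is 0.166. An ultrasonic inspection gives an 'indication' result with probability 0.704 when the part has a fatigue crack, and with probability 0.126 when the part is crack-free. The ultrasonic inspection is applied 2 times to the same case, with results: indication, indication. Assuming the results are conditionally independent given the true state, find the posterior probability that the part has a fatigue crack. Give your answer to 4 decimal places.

Let H be the event that the part has a fatigue crack; start with P(H) = 0.166. P('indication'|H) = 0.704, P('indication'|¬H) = 0.126.
Update on result 1 ('indication'): P(H) ← 0.704·0.1660 / (0.704·0.1660 + 0.126·0.8340) = 0.11686/0.22195 = 0.5265.
Update on result 2 ('indication'): P(H) ← 0.704·0.5265 / (0.704·0.5265 + 0.126·0.4735) = 0.37068/0.43034 = 0.8614.

Posterior P(H) ≈ 0.8614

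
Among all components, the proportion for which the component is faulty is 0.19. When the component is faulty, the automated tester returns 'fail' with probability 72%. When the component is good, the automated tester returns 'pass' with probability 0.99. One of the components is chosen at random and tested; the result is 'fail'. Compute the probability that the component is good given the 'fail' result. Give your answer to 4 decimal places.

P(¬H | E) ≈ 0.0559

Write H for 'the component is faulty'. Prior odds H:¬H = 0.19/0.81 = 0.23457. For the 'fail' outcome, the likelihood ratio is 0.72/0.01 = 72.000.
Posterior odds = 0.23457 × 72.000 = 16.889, so P(H|E) = 16.889/(1+16.889) = 0.9441. Then P(¬H|E) = 1 − 0.9441 = 0.0559.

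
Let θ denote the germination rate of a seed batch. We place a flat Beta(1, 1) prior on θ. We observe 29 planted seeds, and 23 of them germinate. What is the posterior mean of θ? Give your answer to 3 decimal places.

Posterior mean ≈ 0.774

Observing 23 successes and 6 failures updates Beta(1, 1) by adding the success and failure counts to the two shape parameters: α = 1+23 = 24, β = 1+6 = 7.
Posterior mean = α/(α+β) = 24/31 = 0.774.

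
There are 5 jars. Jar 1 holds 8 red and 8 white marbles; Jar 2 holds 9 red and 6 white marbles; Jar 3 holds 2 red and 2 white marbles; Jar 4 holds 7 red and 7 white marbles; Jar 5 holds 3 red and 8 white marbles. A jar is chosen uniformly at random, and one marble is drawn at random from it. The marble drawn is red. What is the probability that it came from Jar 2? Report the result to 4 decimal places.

Posterior probability ≈ 0.2529

P(red|Jar 1) = 0.5; P(red|Jar 2) = 0.6; P(red|Jar 3) = 0.5; P(red|Jar 4) = 0.5; P(red|Jar 5) = 0.2727.
Prior × likelihood for each source: 0.2·0.5=0.1000, 0.2·0.6=0.1200, 0.2·0.5=0.1000, 0.2·0.5=0.1000, 0.2·0.2727=0.05455. Summing gives P(red) = 0.47455.
P(Jar 2 | red) = 0.1200 / 0.47455 = 0.2529.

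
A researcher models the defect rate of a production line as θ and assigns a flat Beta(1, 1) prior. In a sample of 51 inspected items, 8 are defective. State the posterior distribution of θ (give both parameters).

Observing 8 successes and 43 failures updates Beta(1, 1) by adding the success and failure counts to the two shape parameters: α = 1+8 = 9, β = 1+43 = 44.

Posterior: Beta(9, 44)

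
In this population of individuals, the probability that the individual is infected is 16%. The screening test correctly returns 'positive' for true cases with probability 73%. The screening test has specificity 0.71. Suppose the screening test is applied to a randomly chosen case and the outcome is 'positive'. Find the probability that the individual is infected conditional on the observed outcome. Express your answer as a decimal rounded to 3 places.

P(H | E) ≈ 0.324

Let H be the event that the individual is infected. P(H) = 0.16, so P(¬H) = 0.84. With E the 'positive' result, P(E|H) = 0.73 and P(E|¬H) = 0.29.
P(E) = 0.73·0.16 + 0.29·0.84 = 0.11680 + 0.24360 = 0.36040.
By Bayes' theorem, P(H|E) = 0.11680 / 0.36040 = 0.324.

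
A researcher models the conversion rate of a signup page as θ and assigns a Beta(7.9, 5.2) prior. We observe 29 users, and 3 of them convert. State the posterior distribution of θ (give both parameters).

Posterior: Beta(10.9, 31.2)

The binomial likelihood is conjugate to the Beta prior: with 3 successes and 26 failures, the posterior is Beta(7.9+3, 5.2+26) = Beta(10.9, 31.2).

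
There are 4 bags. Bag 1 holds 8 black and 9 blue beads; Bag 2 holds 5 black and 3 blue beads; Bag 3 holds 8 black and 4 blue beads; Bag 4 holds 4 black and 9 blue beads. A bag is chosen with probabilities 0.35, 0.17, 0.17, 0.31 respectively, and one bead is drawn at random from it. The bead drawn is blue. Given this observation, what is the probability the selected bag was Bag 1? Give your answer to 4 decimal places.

Posterior probability ≈ 0.3561

P(blue|Bag 1) = 0.5294; P(blue|Bag 2) = 0.375; P(blue|Bag 3) = 0.3333; P(blue|Bag 4) = 0.6923.
Prior × likelihood for each source: 0.35·0.5294=0.1853, 0.17·0.375=0.06375, 0.17·0.3333=0.05667, 0.31·0.6923=0.2146. Summing gives P(blue) = 0.52033.
P(Bag 1 | blue) = 0.1853 / 0.52033 = 0.3561.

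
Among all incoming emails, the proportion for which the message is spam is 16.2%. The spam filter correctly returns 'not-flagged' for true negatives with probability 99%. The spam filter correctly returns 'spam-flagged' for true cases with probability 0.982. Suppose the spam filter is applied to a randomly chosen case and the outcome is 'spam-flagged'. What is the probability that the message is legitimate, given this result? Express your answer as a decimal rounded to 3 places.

P(¬H | E) ≈ 0.050

Let H be the event that the message is spam. P(H) = 0.162, so P(¬H) = 0.838. With E the 'spam-flagged' result, P(E|H) = 0.982 and P(E|¬H) = 0.01.
P(E) = 0.982·0.162 + 0.01·0.838 = 0.15908 + 0.0083800 = 0.16746.
By Bayes' theorem, P(H|E) = 0.15908 / 0.16746 = 0.950. Hence P(¬H|E) = 1 − 0.950 = 0.050.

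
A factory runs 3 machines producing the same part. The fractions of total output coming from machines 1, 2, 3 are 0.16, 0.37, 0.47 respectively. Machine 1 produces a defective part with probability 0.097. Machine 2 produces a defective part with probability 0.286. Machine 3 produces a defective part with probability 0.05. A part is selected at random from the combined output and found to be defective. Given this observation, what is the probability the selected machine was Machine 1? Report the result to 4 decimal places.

Posterior probability ≈ 0.1072

P(defective|M1) = 0.097; P(defective|M2) = 0.286; P(defective|M3) = 0.05.
Prior × likelihood for each source: 0.16·0.097=0.01552, 0.37·0.286=0.1058, 0.47·0.05=0.02350. Summing gives P(defective) = 0.14484.
P(Machine 1 | defective) = 0.01552 / 0.14484 = 0.1072.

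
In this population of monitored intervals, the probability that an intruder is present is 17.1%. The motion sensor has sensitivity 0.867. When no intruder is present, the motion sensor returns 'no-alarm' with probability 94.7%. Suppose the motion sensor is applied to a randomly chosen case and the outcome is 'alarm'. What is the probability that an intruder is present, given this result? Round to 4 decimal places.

Write H for 'an intruder is present'. Prior odds H:¬H = 0.171/0.829 = 0.20627. For the 'alarm' outcome, the likelihood ratio is 0.867/0.053 = 16.358.
Posterior odds = 0.20627 × 16.358 = 3.3743, so P(H|E) = 3.3743/(1+3.3743) = 0.7714.

P(H | E) ≈ 0.7714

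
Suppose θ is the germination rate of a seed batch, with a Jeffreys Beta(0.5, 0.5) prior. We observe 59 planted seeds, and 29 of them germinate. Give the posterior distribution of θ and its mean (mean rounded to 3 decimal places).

The binomial likelihood is conjugate to the Beta prior: with 29 successes and 30 failures, the posterior is Beta(0.5+29, 0.5+30) = Beta(29.5, 30.5).
Posterior mean = α/(α+β) = 29.5/60 = 0.492.

Posterior: Beta(29.5, 30.5); mean ≈ 0.492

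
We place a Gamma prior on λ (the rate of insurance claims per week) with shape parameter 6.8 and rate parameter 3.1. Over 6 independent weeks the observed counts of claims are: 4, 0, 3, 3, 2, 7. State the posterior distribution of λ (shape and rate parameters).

Posterior: Gamma(shape=25.8, rate=9.1)

The Poisson likelihood adds the total count to the shape and the number of exposure periods to the rate. Here ∑xᵢ = 19 and n = 6, so shape 6.8→25.8 and rate 3.1→9.1.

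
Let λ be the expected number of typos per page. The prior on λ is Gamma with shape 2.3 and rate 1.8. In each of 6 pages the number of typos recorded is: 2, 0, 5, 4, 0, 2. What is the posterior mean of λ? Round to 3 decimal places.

The Poisson likelihood adds the total count to the shape and the number of exposure periods to the rate. Here ∑xᵢ = 13 and n = 6, so shape 2.3→15.3 and rate 1.8→7.8.
Posterior mean = shape/rate = 15.3/7.8 = 1.962.

Posterior mean ≈ 1.962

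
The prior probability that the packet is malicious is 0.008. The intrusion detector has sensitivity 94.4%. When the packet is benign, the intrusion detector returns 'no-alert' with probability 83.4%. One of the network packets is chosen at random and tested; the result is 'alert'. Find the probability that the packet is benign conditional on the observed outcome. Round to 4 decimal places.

Let H be the event that the packet is malicious. P(H) = 0.008, so P(¬H) = 0.992. With E the 'alert' result, P(E|H) = 0.944 and P(E|¬H) = 0.166.
P(E) = 0.944·0.008 + 0.166·0.992 = 0.0075520 + 0.16467 = 0.17222.
By Bayes' theorem, P(H|E) = 0.0075520 / 0.17222 = 0.0438. Hence P(¬H|E) = 1 − 0.0438 = 0.9562.

P(¬H | E) ≈ 0.9562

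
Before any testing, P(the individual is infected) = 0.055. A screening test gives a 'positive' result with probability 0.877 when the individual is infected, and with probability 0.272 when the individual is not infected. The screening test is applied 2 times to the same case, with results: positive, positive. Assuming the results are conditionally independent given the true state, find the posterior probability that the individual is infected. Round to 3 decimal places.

Posterior P(H) ≈ 0.377

With H the event that the individual is infected, the joint likelihood of the observed sequence is P(data|H) = 0.877·0.877 = 0.76913 and P(data|¬H) = 0.272·0.272 = 0.073984.
Bayes: P(H|data) = 0.055·0.76913 / (0.055·0.76913 + 0.945·0.073984) = 0.042302/0.11222 = 0.3770.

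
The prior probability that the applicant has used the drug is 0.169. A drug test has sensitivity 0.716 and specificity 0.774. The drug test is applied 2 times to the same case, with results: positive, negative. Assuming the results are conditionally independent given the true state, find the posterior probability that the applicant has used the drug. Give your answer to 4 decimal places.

Posterior P(H) ≈ 0.1912

Let H be the event that the applicant has used the drug; start with P(H) = 0.169. P('positive'|H) = 0.716, P('positive'|¬H) = 0.226.
Update on result 1 ('positive'): P(H) ← 0.716·0.1690 / (0.716·0.1690 + 0.226·0.8310) = 0.12100/0.30881 = 0.3918.
Update on result 2 ('negative'): P(H) ← 0.284·0.3918 / (0.284·0.3918 + 0.774·0.6082) = 0.11128/0.58200 = 0.1912.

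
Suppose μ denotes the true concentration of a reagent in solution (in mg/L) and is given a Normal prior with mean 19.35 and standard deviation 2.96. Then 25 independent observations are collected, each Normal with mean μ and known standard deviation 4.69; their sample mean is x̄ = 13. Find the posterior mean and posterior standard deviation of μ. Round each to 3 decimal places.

Posterior mean ≈ 13.579; posterior SD ≈ 0.894

Prior precision 1/τ₀² = 1/2.96² = 0.114134; data precision n/σ² = 25/4.69² = 1.13657.
Posterior precision = 0.114134 + 1.13657 = 1.25070, giving posterior SD = 1/√1.25070 = 0.894.
Posterior mean = (0.114134·19.35 + 1.13657·13) / 1.25070 = 13.579.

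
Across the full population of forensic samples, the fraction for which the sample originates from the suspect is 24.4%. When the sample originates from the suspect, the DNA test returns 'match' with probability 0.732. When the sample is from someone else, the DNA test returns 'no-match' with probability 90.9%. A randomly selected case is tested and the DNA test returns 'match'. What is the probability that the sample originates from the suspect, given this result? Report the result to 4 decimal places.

Write H for 'the sample originates from the suspect'. Prior odds H:¬H = 0.244/0.756 = 0.32275. For the 'match' outcome, the likelihood ratio is 0.732/0.091 = 8.0440.
Posterior odds = 0.32275 × 8.0440 = 2.5962, so P(H|E) = 2.5962/(1+2.5962) = 0.7219.

P(H | E) ≈ 0.7219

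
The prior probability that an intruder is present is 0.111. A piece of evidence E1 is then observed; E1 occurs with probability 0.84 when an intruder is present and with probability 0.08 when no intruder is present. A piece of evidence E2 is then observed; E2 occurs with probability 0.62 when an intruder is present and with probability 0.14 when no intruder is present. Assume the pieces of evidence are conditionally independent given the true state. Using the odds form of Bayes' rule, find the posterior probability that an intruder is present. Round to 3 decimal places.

Posterior probability ≈ 0.853

Prior odds = 0.111/(1−0.111) = 0.12486.
Likelihood ratio for E1 = 0.84/0.08 = 10.500.
Likelihood ratio for E2 = 0.62/0.14 = 4.4286.
Posterior odds = prior odds × LR₁ × LR₂ = 5.8060.
Posterior probability = odds/(1+odds) = 5.8060/6.8060 = 0.853.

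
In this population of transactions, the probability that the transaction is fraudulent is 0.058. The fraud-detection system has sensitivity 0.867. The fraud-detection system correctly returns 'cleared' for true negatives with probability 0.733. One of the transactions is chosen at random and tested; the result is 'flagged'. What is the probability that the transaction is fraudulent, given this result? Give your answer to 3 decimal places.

P(H | E) ≈ 0.167

Write H for 'the transaction is fraudulent'. Prior odds H:¬H = 0.058/0.942 = 0.061571. For the 'flagged' outcome, the likelihood ratio is 0.867/0.267 = 3.2472.
Posterior odds = 0.061571 × 3.2472 = 0.19993, so P(H|E) = 0.19993/(1+0.19993) = 0.167.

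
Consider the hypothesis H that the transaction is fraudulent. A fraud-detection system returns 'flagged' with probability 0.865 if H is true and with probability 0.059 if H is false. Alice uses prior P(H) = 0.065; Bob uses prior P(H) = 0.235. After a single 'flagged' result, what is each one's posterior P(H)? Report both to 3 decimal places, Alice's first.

Alice: 0.505; Bob: 0.818

The likelihood ratio for a 'flagged' result is 0.865/0.059 = 14.661.
Alice: prior odds 0.065/0.935 = 0.069519; posterior odds 1.0192; posterior probability 0.505.
Bob: prior odds 0.235/0.765 = 0.30719; posterior odds 4.5037; posterior probability 0.818.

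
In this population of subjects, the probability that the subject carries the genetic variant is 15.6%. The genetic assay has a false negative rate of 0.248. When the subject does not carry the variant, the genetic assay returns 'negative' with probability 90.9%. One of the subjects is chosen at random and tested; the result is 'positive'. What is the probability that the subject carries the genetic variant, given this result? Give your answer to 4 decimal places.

P(H | E) ≈ 0.6043

Let H be the event that the subject carries the genetic variant. P(H) = 0.156, so P(¬H) = 0.844. With E the 'positive' result, P(E|H) = 0.752 and P(E|¬H) = 0.091.
P(E) = 0.752·0.156 + 0.091·0.844 = 0.11731 + 0.076804 = 0.19412.
By Bayes' theorem, P(H|E) = 0.11731 / 0.19412 = 0.6043.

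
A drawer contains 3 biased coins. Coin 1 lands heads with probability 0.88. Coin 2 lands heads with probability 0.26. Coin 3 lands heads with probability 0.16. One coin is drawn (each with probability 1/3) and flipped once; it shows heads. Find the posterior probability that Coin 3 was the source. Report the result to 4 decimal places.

Tabulate prior·likelihood by source: [1] prior 0.333333, lik 0.88, product 0.2933; [2] prior 0.333333, lik 0.26, product 0.08667; [3] prior 0.333333, lik 0.16, product 0.05333.
Normalizing constant = 0.43333; the posterior for Coin 3 is its product over the sum, 0.05333/0.43333 = 0.1231.

Posterior probability ≈ 0.1231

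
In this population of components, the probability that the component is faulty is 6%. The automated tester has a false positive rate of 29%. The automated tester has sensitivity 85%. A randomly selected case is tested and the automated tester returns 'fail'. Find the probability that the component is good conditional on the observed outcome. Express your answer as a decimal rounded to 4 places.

Let H be the event that the component is faulty. P(H) = 0.06, so P(¬H) = 0.94. With E the 'fail' result, P(E|H) = 0.85 and P(E|¬H) = 0.29.
P(E) = 0.85·0.06 + 0.29·0.94 = 0.051000 + 0.27260 = 0.32360.
By Bayes' theorem, P(H|E) = 0.051000 / 0.32360 = 0.1576. Hence P(¬H|E) = 1 − 0.1576 = 0.8424.

P(¬H | E) ≈ 0.8424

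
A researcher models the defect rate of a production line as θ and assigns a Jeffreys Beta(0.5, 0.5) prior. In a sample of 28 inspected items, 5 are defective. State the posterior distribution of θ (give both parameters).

Observing 5 successes and 23 failures updates Beta(0.5, 0.5) by adding the success and failure counts to the two shape parameters: α = 0.5+5 = 5.5, β = 0.5+23 = 23.5.

Posterior: Beta(5.5, 23.5)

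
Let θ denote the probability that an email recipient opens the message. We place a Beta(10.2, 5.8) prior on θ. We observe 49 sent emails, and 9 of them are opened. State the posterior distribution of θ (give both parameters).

Posterior: Beta(19.2, 45.8)

Observing 9 successes and 40 failures updates Beta(10.2, 5.8) by adding the success and failure counts to the two shape parameters: α = 10.2+9 = 19.2, β = 5.8+40 = 45.8.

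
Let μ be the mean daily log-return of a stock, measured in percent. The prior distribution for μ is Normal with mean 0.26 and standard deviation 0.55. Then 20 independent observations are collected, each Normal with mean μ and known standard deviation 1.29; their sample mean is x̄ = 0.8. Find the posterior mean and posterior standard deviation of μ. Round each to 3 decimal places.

Posterior mean ≈ 0.684; posterior SD ≈ 0.255

Prior precision 1/τ₀² = 1/0.55² = 3.30579; data precision n/σ² = 20/1.29² = 12.0185.
Posterior precision = 3.30579 + 12.0185 = 15.3243, giving posterior SD = 1/√15.3243 = 0.255.
Posterior mean = (3.30579·0.26 + 12.0185·0.8) / 15.3243 = 0.684.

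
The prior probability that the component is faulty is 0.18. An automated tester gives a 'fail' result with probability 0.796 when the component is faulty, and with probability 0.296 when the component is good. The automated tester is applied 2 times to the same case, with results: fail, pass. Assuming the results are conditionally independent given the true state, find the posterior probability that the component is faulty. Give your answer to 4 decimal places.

Posterior P(H) ≈ 0.1461

Let H be the event that the component is faulty; start with P(H) = 0.18. P('fail'|H) = 0.796, P('fail'|¬H) = 0.296.
Update on result 1 ('fail'): P(H) ← 0.796·0.1800 / (0.796·0.1800 + 0.296·0.8200) = 0.14328/0.38600 = 0.3712.
Update on result 2 ('pass'): P(H) ← 0.204·0.3712 / (0.204·0.3712 + 0.704·0.6288) = 0.075723/0.51840 = 0.1461.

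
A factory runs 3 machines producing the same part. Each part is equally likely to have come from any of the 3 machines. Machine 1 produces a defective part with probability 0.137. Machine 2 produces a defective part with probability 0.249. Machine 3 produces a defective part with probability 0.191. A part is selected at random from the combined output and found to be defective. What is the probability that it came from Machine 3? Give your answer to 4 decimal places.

Tabulate prior·likelihood by source: [1] prior 0.333333, lik 0.137, product 0.04567; [2] prior 0.333333, lik 0.249, product 0.08300; [3] prior 0.333333, lik 0.191, product 0.06367.
Normalizing constant = 0.19233; the posterior for Machine 3 is its product over the sum, 0.06367/0.19233 = 0.3310.

Posterior probability ≈ 0.3310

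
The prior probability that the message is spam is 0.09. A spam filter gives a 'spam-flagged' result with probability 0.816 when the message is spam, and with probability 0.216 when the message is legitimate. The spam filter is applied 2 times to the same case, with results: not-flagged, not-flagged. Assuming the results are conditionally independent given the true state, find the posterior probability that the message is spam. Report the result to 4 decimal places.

Posterior P(H) ≈ 0.0054

Let H be the event that the message is spam; start with P(H) = 0.09. P('spam-flagged'|H) = 0.816, P('spam-flagged'|¬H) = 0.216.
Update on result 1 ('not-flagged'): P(H) ← 0.184·0.0900 / (0.184·0.0900 + 0.784·0.9100) = 0.016560/0.73000 = 0.0227.
Update on result 2 ('not-flagged'): P(H) ← 0.184·0.0227 / (0.184·0.0227 + 0.784·0.9773) = 0.0041740/0.77039 = 0.0054.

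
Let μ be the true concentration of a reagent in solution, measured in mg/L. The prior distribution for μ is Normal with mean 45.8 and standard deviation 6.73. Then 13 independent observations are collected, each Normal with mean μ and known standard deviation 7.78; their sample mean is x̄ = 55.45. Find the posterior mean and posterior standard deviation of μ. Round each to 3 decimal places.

Prior precision 1/τ₀² = 1/6.73² = 0.0220785; data precision n/σ² = 13/7.78² = 0.214775.
Posterior precision = 0.0220785 + 0.214775 = 0.236854, giving posterior SD = 1/√0.236854 = 2.055.
Posterior mean = (0.0220785·45.8 + 0.214775·55.45) / 0.236854 = 54.550.

Posterior mean ≈ 54.550; posterior SD ≈ 2.055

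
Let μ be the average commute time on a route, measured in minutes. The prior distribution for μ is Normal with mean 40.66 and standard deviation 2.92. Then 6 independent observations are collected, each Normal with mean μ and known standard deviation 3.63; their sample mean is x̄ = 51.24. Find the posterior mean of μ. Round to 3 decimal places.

Posterior mean ≈ 49.073

With known σ, the Normal prior is conjugate. Weight on the data is w = (n/σ²)/(n/σ² + 1/τ₀²) = 0.455342/(0.455342+0.117283) = 0.79518.
Posterior mean = w·x̄ + (1−w)·μ₀ = 0.79518·51.24 + 0.20482·40.66 = 49.073.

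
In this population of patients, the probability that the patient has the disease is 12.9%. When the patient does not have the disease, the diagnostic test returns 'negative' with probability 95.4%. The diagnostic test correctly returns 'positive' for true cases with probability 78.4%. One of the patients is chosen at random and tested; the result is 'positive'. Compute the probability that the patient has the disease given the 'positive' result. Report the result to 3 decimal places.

Write H for 'the patient has the disease'. Prior odds H:¬H = 0.129/0.871 = 0.14811. For the 'positive' outcome, the likelihood ratio is 0.784/0.046 = 17.043.
Posterior odds = 0.14811 × 17.043 = 2.5242, so P(H|E) = 2.5242/(1+2.5242) = 0.716.

P(H | E) ≈ 0.716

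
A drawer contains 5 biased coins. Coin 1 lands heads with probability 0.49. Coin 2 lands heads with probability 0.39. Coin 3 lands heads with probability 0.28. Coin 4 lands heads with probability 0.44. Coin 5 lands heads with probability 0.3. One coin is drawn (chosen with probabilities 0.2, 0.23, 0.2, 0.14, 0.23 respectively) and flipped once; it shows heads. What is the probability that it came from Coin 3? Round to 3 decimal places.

Tabulate prior·likelihood by source: [1] prior 0.2, lik 0.49, product 0.09800; [2] prior 0.23, lik 0.39, product 0.08970; [3] prior 0.2, lik 0.28, product 0.05600; [4] prior 0.14, lik 0.44, product 0.06160; [5] prior 0.23, lik 0.3, product 0.06900.
Normalizing constant = 0.37430; the posterior for Coin 3 is its product over the sum, 0.05600/0.37430 = 0.150.

Posterior probability ≈ 0.150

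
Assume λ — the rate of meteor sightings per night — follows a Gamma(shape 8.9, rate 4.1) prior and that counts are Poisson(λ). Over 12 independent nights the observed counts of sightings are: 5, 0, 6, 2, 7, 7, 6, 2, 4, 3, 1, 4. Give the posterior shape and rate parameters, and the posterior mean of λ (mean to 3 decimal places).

Posterior: Gamma(shape=55.9, rate=16.1); mean ≈ 3.472

The Poisson likelihood adds the total count to the shape and the number of exposure periods to the rate. Here ∑xᵢ = 47 and n = 12, so shape 8.9→55.9 and rate 4.1→16.1.
E[λ | data] = 55.9/16.1 = 3.472.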